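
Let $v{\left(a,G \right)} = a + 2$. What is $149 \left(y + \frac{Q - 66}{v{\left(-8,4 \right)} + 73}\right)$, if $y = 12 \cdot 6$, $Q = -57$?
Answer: $\frac{700449}{67} \approx 10454.0$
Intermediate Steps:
$v{\left(a,G \right)} = 2 + a$
$y = 72$
$149 \left(y + \frac{Q - 66}{v{\left(-8,4 \right)} + 73}\right) = 149 \left(72 + \frac{-57 - 66}{\left(2 - 8\right) + 73}\right) = 149 \left(72 - \frac{123}{-6 + 73}\right) = 149 \left(72 - \frac{123}{67}\right) = 149 \cdot \frac{4701}{67} = \frac{700449}{67}$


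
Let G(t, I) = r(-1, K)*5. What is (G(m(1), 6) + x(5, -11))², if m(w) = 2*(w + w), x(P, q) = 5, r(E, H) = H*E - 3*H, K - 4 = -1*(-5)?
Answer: 30625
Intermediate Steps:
K = 9 (K = 4 - 1*(-5) = 4 + 5 = 9)
r(E, H) = -3*H + E*H (r(E, H) = E*H - 3*H = -3*H + E*H)
m(w) = 4*w (m(w) = 2*(2*w) = 4*w)
G(t, I) = -180 (G(t, I) = (9*(-3 - 1))*5 = (9*(-4))*5 = -36*5 = -180)
(G(m(1), 6) + x(5, -11))² = (-180 + 5)² = (-175)² = 30625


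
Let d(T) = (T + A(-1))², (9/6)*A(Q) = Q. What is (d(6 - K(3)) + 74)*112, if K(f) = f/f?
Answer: 93520/9 ≈ 10391.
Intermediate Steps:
K(f) = 1
A(Q) = 2*Q/3
d(T) = (-⅔ + T)² (d(T) = (T + (⅔)*(-1))² = (T - ⅔)² = (-⅔ + T)²)
(d(6 - K(3)) + 74)*112 = ((-2 + 3*(6 - 1*1))²/9 + 74)*112 = ((-2 + 3*(6 - 1))²/9 + 74)*112 = ((-2 + 3*5)²/9 + 74)*112 = ((-2 + 15)²/9 + 74)*112 = ((⅑)*13² + 74)*112 = ((⅑)*169 + 74)*112 = (169/9 + 74)*112 = (835/9)*112 = 93520/9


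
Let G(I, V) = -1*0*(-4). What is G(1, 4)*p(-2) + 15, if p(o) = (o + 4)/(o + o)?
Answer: 15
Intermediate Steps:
p(o) = (4 + o)/(2*o) (p(o) = (4 + o)/((2*o)) = (4 + o)*(1/(2*o)) = (4 + o)/(2*o))
G(I, V) = 0 (G(I, V) = 0*(-4) = 0)
G(1, 4)*p(-2) + 15 = 0*((½)*(4 - 2)/(-2)) + 15 = 0*((½)*(-½)*2) + 15 = 0*(-½) + 15 = 0 + 15 = 15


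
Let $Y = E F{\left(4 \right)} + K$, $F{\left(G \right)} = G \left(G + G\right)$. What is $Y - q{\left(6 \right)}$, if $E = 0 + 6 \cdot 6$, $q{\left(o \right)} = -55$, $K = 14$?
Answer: $1221$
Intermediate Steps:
$F{\left(G \right)} = 2 G^{2}$ ($F{\left(G \right)} = G 2 G = 2 G^{2}$)
$E = 36$ ($E = 0 + 36 = 36$)
$Y = 1166$ ($Y = 36 \cdot 2 \cdot 4^{2} + 14 = 36 \cdot 2 \cdot 16 + 14 = 36 \cdot 32 + 14 = 1152 + 14 = 1166$)
$Y - q{\left(6 \right)} = 1166 - -55 = 1166 + 55 = 1221$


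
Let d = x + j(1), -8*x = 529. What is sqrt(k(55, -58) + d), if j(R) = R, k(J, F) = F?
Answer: I*sqrt(1970)/4 ≈ 11.096*I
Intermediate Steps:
x = -529/8 (x = -1/8*529 = -529/8 ≈ -66.125)
d = -521/8 (d = -529/8 + 1 = -521/8 ≈ -65.125)
sqrt(k(55, -58) + d) = sqrt(-58 - 521/8) = sqrt(-985/8) = I*sqrt(1970)/4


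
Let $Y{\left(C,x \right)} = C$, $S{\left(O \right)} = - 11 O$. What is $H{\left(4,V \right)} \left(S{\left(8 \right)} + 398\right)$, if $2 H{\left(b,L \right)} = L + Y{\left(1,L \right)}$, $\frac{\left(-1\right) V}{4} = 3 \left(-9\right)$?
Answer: $16895$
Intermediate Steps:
$V = 108$ ($V = - 4 \cdot 3 \left(-9\right) = \left(-4\right) \left(-27\right) = 108$)
$H{\left(b,L \right)} = \frac{1}{2} + \frac{L}{2}$ ($H{\left(b,L \right)} = \frac{L + 1}{2} = \frac{1 + L}{2} = \frac{1}{2} + \frac{L}{2}$)
$H{\left(4,V \right)} \left(S{\left(8 \right)} + 398\right) = \left(\frac{1}{2} + \frac{1}{2} \cdot 108\right) \left(\left(-11\right) 8 + 398\right) = \left(\frac{1}{2} + 54\right) \left(-88 + 398\right) = \frac{109}{2} \cdot 310 = 16895$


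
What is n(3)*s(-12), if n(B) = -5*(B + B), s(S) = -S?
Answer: -360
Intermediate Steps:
n(B) = -10*B
n(3)*s(-12) = (-10*3)*(-1*(-12)) = -30*12 = -360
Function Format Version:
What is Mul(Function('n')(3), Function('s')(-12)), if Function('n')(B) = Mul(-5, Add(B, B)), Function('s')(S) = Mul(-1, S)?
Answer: -360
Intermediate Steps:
Function('n')(B) = Mul(-10, B) (Function('n')(B) = Mul(-5, Mul(2, B)) = Mul(-10, B))
Mul(Function('n')(3), Function('s')(-12)) = Mul(Mul(-10, 3), Mul(-1, -12)) = Mul(-30, 12) = -360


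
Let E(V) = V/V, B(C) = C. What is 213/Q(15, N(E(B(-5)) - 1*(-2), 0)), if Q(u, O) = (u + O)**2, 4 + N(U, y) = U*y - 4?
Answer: 213/49 ≈ 4.3469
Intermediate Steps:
E(V) = 1
N(U, y) = -8 + U*y (N(U, y) = -4 + (U*y - 4) = -4 + (-4 + U*y) = -8 + U*y)
Q(u, O) = (O + u)**2
213/Q(15, N(E(B(-5)) - 1*(-2), 0)) = 213/(((-8 + (1 - 1*(-2))*0) + 15)**2) = 213/(((-8 + (1 + 2)*0) + 15)**2) = 213/(((-8 + 3*0) + 15)**2) = 213/(((-8 + 0) + 15)**2) = 213/((-8 + 15)**2) = 213/(7**2) = 213/49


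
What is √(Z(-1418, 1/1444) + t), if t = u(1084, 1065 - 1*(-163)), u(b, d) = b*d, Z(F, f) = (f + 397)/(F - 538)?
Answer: √1838537471007651/37164 ≈ 1153.8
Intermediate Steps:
Z(F, f) = (397 + f)/(-538 + F)
t = 1331152 (t = 1084*(1065 - 1*(-163)) = 1084*(1065 + 163) = 1084*1228 = 1331152)
√(Z(-1418, 1/1444) + t) = √((397 + 1/1444)/(-538 - 1418) + 1331152) = √((397 + 1/1444)/(-1956) + 1331152) = √(-1/1956*573269/1444 + 1331152) = √(-573269/2824464 + 1331152) = √(3759790329259/2824464) = √1838537471007651/37164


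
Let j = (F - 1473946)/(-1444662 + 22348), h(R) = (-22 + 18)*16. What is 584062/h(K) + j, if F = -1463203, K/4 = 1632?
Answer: -207632895483/22757024 ≈ -9123.9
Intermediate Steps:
K = 6528 (K = 4*1632 = 6528)
h(R) = -64 (h(R) = -4*16 = -64)
j = 2937149/1422314 (j = (-1463203 - 1473946)/(-1444662 + 22348) = -2937149/(-1422314) = -2937149*(-1/1422314) = 2937149/1422314 ≈ 2.0650)
584062/h(K) + j = 584062/(-64) + 2937149/1422314 = 584062*(-1/64) + 2937149/1422314 = -292031/32 + 2937149/1422314 = -207632895483/22757024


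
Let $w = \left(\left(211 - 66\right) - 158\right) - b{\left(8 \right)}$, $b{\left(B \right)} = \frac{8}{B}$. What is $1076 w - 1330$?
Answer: $-16394$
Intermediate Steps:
$w = -14$ ($w = \left(\left(211 - 66\right) - 158\right) - \frac{8}{8} = \left(145 - 158\right) - 8 \cdot \frac{1}{8} = -13 - 1 = -14$)
$1076 w - 1330 = 1076 \left(-14\right) - 1330 = -15064 - 1330 = -16394$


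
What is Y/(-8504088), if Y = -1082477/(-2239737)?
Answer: -1082477/19046920544856 ≈ -5.6832e-8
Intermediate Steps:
Y = 1082477/2239737 (Y = -1082477*(-1/2239737) = 1082477/2239737 ≈ 0.48331)
Y/(-8504088) = (1082477/2239737)/(-8504088) = (1082477/2239737)*(-1/8504088) = -1082477/19046920544856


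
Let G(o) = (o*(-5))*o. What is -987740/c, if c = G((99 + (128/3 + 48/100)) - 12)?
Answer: 1111207500/95277121 ≈ 11.663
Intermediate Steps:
G(o) = -5*o**2 (G(o) = (-5*o)*o = -5*o**2)
c = -95277121/1125 (c = -5*((99 + (128/3 + 48/100)) - 12)**2 = -5*((99 + (128*(1/3) + 48*(1/100))) - 12)**2 = -5*((99 + (128/3 + 12/25)) - 12)**2 = -5*((99 + 3236/75) - 12)**2 = -5*(10661/75 - 12)**2 = -5*(9761/75)**2 = -5*95277121/5625 = -95277121/1125 ≈ -84691.)
-987740/c = -987740/(-95277121/1125) = -987740*(-1125/95277121) = 1111207500/95277121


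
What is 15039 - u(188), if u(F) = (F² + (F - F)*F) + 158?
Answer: -20463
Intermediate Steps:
u(F) = 158 + F² (u(F) = (F² + 0*F) + 158 = (F² + 0) + 158 = F² + 158 = 158 + F²)
15039 - u(188) = 15039 - (158 + 188²) = 15039 - (158 + 35344) = 15039 - 1*35502 = 15039 - 35502 = -20463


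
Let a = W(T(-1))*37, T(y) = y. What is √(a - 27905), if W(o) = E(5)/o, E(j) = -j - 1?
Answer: I*√27683 ≈ 166.38*I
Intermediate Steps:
E(j) = -1 - j
W(o) = -6/o (W(o) = (-1 - 1*5)/o = (-1 - 5)/o = -6/o)
a = 222 (a = -6/(-1)*37 = -6*(-1)*37 = 6*37 = 222)
√(a - 27905) = √(222 - 27905) = √(-27683) = I*√27683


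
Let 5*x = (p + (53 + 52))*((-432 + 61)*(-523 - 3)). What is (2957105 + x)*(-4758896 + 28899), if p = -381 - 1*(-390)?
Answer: -175162048273493/5 ≈ -3.5032e+13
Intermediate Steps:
p = 9 (p = -381 + 390 = 9)
x = 22246644/5 (x = ((9 + (53 + 52))*((-432 + 61)*(-523 - 3)))/5 = ((9 + 105)*(-371*(-526)))/5 = (114*195146)/5 = (⅕)*22246644 = 22246644/5 ≈ 4.4493e+6)
(2957105 + x)*(-4758896 + 28899) = (2957105 + 22246644/5)*(-4758896 + 28899) = (37032169/5)*(-4729997) = -175162048273493/5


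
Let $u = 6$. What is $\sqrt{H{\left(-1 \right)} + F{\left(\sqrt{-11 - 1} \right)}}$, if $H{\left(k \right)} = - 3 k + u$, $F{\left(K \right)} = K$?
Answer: $\sqrt{9 + 2 i \sqrt{3}} \approx 3.0532 + 0.5673 i$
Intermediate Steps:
$H{\left(k \right)} = 6 - 3 k$ ($H{\left(k \right)} = - 3 k + 6 = 6 - 3 k$)
$\sqrt{H{\left(-1 \right)} + F{\left(\sqrt{-11 - 1} \right)}} = \sqrt{\left(6 - -3\right) + \sqrt{-11 - 1}} = \sqrt{\left(6 + 3\right) + \sqrt{-12}} = \sqrt{9 + 2 i \sqrt{3}}$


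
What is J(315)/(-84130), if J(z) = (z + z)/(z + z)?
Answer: -1/84130 ≈ -1.1886e-5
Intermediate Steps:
J(z) = 1 (J(z) = (2*z)/((2*z)) = (2*z)*(1/(2*z)) = 1)
J(315)/(-84130) = 1/(-84130) = 1*(-1/84130) = -1/84130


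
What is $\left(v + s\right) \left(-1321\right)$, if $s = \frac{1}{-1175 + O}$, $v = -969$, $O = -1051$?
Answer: $\frac{2849390395}{2226} \approx 1.2801 \cdot 10^{6}$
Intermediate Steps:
$s = - \frac{1}{2226}$ ($s = \frac{1}{-1175 - 1051} = \frac{1}{-2226} = - \frac{1}{2226} \approx -0.00044924$)
$\left(v + s\right) \left(-1321\right) = \left(-969 - \frac{1}{2226}\right) \left(-1321\right) = \left(- \frac{2156995}{2226}\right) \left(-1321\right) = \frac{2849390395}{2226}$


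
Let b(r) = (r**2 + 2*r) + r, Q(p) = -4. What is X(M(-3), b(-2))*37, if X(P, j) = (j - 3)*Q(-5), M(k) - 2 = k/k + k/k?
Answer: 740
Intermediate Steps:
M(k) = 4 (M(k) = 2 + (k/k + k/k) = 2 + (1 + 1) = 2 + 2 = 4)
b(r) = r**2 + 3*r
X(P, j) = 12 - 4*j (X(P, j) = (j - 3)*(-4) = (-3 + j)*(-4) = 12 - 4*j)
X(M(-3), b(-2))*37 = (12 - (-8)*(3 - 2))*37 = (12 - (-8))*37 = (12 - 4*(-2))*37 = (12 + 8)*37 = 20*37 = 740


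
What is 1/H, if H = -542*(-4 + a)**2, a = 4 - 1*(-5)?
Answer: -1/13550 ≈ -7.3801e-5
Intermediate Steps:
a = 9 (a = 4 + 5 = 9)
H = -13550 (H = -542*(-4 + 9)**2 = -542*5**2 = -542*25 = -13550)
1/H = 1/(-13550) = -1/13550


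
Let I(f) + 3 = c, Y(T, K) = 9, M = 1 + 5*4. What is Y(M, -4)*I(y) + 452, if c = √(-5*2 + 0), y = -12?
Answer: 425 + 9*I*√10 ≈ 425.0 + 28.461*I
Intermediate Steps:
M = 21 (M = 1 + 20 = 21)
c = I*√10 (c = √(-10 + 0) = √(-10) = I*√10 ≈ 3.1623*I)
I(f) = -3 + I*√10
Y(M, -4)*I(y) + 452 = 9*(-3 + I*√10) + 452 = (-27 + 9*I*√10) + 452 = 425 + 9*I*√10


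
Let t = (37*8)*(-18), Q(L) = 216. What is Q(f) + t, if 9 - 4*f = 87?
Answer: -5112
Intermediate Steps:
f = -39/2 (f = 9/4 - 1/4*87 = 9/4 - 87/4 = -39/2 ≈ -19.500)
t = -5328 (t = 296*(-18) = -5328)
Q(f) + t = 216 - 5328 = -5112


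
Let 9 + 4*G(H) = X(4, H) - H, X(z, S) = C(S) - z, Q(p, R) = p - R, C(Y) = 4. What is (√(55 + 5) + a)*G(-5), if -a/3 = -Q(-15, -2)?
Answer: 39 - 2*√15 ≈ 31.254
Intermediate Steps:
X(z, S) = 4 - z
G(H) = -9/4 - H/4 (G(H) = -9/4 + ((4 - 1*4) - H)/4 = -9/4 + ((4 - 4) - H)/4 = -9/4 + (0 - H)/4 = -9/4 + (-H)/4 = -9/4 - H/4)
a = -39 (a = -(-3)*(-15 - 1*(-2)) = -(-3)*(-15 + 2) = -(-3)*(-13) = -3*13 = -39)
(√(55 + 5) + a)*G(-5) = (√(55 + 5) - 39)*(-9/4 - ¼*(-5)) = (√60 - 39)*(-9/4 + 5/4) = (2*√15 - 39)*(-1) = (-39 + 2*√15)*(-1) = 39 - 2*√15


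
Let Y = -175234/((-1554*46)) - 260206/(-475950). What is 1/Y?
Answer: 945078050/2833421889 ≈ 0.33355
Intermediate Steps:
Y = 2833421889/945078050 (Y = -175234/(-71484) - 260206*(-1/475950) = -175234*(-1/71484) + 130103/237975 = 87617/35742 + 130103/237975 = 2833421889/945078050 ≈ 2.9981)
1/Y = 1/(2833421889/945078050) = 945078050/2833421889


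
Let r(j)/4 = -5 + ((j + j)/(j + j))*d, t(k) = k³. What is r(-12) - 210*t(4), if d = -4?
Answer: -13476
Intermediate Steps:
r(j) = -36 (r(j) = 4*(-5 + ((j + j)/(j + j))*(-4)) = 4*(-5 + ((2*j)/((2*j)))*(-4)) = 4*(-5 + ((2*j)*(1/(2*j)))*(-4)) = 4*(-5 + 1*(-4)) = 4*(-5 - 4) = 4*(-9) = -36)
r(-12) - 210*t(4) = -36 - 210*4³ = -36 - 210*64 = -36 - 13440 = -13476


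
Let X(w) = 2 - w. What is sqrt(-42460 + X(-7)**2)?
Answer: I*sqrt(42379) ≈ 205.86*I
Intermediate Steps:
sqrt(-42460 + X(-7)**2) = sqrt(-42460 + (2 - 1*(-7))**2) = sqrt(-42460 + (2 + 7)**2) = sqrt(-42460 + 9**2) = sqrt(-42460 + 81) = sqrt(-42379) = I*sqrt(42379)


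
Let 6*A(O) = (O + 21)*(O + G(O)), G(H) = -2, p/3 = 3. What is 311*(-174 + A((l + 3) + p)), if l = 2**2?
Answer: -81793/3 ≈ -27264.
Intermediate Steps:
p = 9 (p = 3*3 = 9)
l = 4
A(O) = (-2 + O)*(21 + O)/6 (A(O) = ((O + 21)*(O - 2))/6 = ((21 + O)*(-2 + O))/6 = ((-2 + O)*(21 + O))/6 = (-2 + O)*(21 + O)/6)
311*(-174 + A((l + 3) + p)) = 311*(-174 + (-7 + ((4 + 3) + 9)**2/6 + 19*((4 + 3) + 9)/6)) = 311*(-174 + (-7 + (7 + 9)**2/6 + 19*(7 + 9)/6)) = 311*(-174 + (-7 + (1/6)*16**2 + (19/6)*16)) = 311*(-174 + (-7 + (1/6)*256 + 152/3)) = 311*(-174 + (-7 + 128/3 + 152/3)) = 311*(-174 + 259/3) = 311*(-263/3) = -81793/3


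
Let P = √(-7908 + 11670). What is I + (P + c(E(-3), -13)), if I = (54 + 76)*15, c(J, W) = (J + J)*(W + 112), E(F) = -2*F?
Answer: 3138 + 3*√418 ≈ 3199.3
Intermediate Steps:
c(J, W) = 2*J*(112 + W) (c(J, W) = (2*J)*(112 + W) = 2*J*(112 + W))
P = 3*√418 (P = √3762 = 3*√418 ≈ 61.335)
I = 1950 (I = 130*15 = 1950)
I + (P + c(E(-3), -13)) = 1950 + (3*√418 + 2*(-2*(-3))*(112 - 13)) = 1950 + (3*√418 + 2*6*99) = 1950 + (3*√418 + 1188) = 1950 + (1188 + 3*√418) = 3138 + 3*√418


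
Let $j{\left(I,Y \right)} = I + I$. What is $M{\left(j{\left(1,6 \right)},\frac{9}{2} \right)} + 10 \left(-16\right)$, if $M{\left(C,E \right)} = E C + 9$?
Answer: $-142$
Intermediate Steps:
$j{\left(I,Y \right)} = 2 I$
$M{\left(C,E \right)} = 9 + C E$ ($M{\left(C,E \right)} = C E + 9 = 9 + C E$)
$M{\left(j{\left(1,6 \right)},\frac{9}{2} \right)} + 10 \left(-16\right) = \left(9 + 2 \cdot 1 \cdot \frac{9}{2}\right) + 10 \left(-16\right) = \left(9 + 2 \cdot 9 \cdot \frac{1}{2}\right) - 160 = \left(9 + 2 \cdot \frac{9}{2}\right) - 160 = \left(9 + 9\right) - 160 = 18 - 160 = -142$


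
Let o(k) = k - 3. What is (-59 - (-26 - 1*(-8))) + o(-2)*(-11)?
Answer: 14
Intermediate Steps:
o(k) = -3 + k
(-59 - (-26 - 1*(-8))) + o(-2)*(-11) = (-59 - (-26 - 1*(-8))) + (-3 - 2)*(-11) = (-59 - (-26 + 8)) - 5*(-11) = (-59 - 1*(-18)) + 55 = (-59 + 18) + 55 = -41 + 55 = 14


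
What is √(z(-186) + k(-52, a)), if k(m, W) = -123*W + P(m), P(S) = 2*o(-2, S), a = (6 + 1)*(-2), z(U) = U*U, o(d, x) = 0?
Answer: √36318 ≈ 190.57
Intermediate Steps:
z(U) = U²
a = -14 (a = 7*(-2) = -14)
P(S) = 0 (P(S) = 2*0 = 0)
k(m, W) = -123*W (k(m, W) = -123*W + 0 = -123*W)
√(z(-186) + k(-52, a)) = √((-186)² - 123*(-14)) = √(34596 + 1722) = √36318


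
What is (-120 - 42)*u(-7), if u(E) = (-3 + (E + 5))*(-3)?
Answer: -2430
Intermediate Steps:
u(E) = -6 - 3*E (u(E) = (-3 + (5 + E))*(-3) = (2 + E)*(-3) = -6 - 3*E)
(-120 - 42)*u(-7) = (-120 - 42)*(-6 - 3*(-7)) = -162*(-6 + 21) = -162*15 = -2430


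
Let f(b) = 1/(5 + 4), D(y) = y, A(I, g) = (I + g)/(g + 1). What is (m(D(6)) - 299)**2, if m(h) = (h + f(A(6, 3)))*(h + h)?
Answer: 458329/9 ≈ 50925.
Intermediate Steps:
A(I, g) = (I + g)/(1 + g)
f(b) = 1/9
m(h) = 2*h*(1/9 + h) (m(h) = (h + 1/9)*(h + h) = (1/9 + h)*(2*h) = 2*h*(1/9 + h))
(m(D(6)) - 299)**2 = ((2/9)*6*(1 + 9*6) - 299)**2 = ((2/9)*6*(1 + 54) - 299)**2 = ((2/9)*6*55 - 299)**2 = (220/3 - 299)**2 = (-677/3)**2 = 458329/9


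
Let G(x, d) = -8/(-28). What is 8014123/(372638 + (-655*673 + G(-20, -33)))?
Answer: -56098861/477237 ≈ -117.55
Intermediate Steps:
G(x, d) = 2/7 (G(x, d) = -8*(-1/28) = 2/7)
8014123/(372638 + (-655*673 + G(-20, -33))) = 8014123/(372638 + (-655*673 + 2/7)) = 8014123/(372638 + (-440815 + 2/7)) = 8014123/(372638 - 3085703/7) = 8014123/(-477237/7) = 8014123*(-7/477237) = -56098861/477237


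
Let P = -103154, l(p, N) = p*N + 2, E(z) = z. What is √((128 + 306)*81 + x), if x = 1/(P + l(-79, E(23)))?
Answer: 5*√15493761245521/104969 ≈ 187.49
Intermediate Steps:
l(p, N) = 2 + N*p (l(p, N) = N*p + 2 = 2 + N*p)
x = -1/104969 (x = 1/(-103154 + (2 + 23*(-79))) = 1/(-103154 + (2 - 1817)) = 1/(-103154 - 1815) = 1/(-104969) = -1/104969 ≈ -9.5266e-6)
√((128 + 306)*81 + x) = √((128 + 306)*81 - 1/104969) = √(434*81 - 1/104969) = √(35154 - 1/104969) = √(3690080225/104969) = 5*√15493761245521/104969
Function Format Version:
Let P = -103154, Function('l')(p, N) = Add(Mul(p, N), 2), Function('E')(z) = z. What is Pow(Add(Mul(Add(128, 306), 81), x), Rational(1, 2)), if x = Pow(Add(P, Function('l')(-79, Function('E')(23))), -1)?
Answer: Mul(Rational(5, 104969), Pow(15493761245521, Rational(1, 2))) ≈ 187.49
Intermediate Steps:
Function('l')(p, N) = Add(2, Mul(N, p)) (Function('l')(p, N) = Add(Mul(N, p), 2) = Add(2, Mul(N, p)))
x = Rational(-1, 104969) (x = Pow(Add(-103154, Add(2, Mul(23, -79))), -1) = Pow(Add(-103154, Add(2, -1817)), -1) = Pow(Add(-103154, -1815), -1) = Pow(-104969, -1) = Rational(-1, 104969) ≈ -9.5266e-6)
Pow(Add(Mul(Add(128, 306), 81), x), Rational(1, 2)) = Pow(Add(Mul(Add(128, 306), 81), Rational(-1, 104969)), Rational(1, 2)) = Pow(Add(Mul(434, 81), Rational(-1, 104969)), Rational(1, 2)) = Pow(Add(35154, Rational(-1, 104969)), Rational(1, 2)) = Pow(Rational(3690080225, 104969), Rational(1, 2)) = Mul(Rational(5, 104969), Pow(15493761245521, Rational(1, 2)))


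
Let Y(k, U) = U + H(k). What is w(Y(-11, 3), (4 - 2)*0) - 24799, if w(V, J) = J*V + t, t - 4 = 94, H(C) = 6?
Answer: -24701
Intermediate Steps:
t = 98 (t = 4 + 94 = 98)
Y(k, U) = 6 + U (Y(k, U) = U + 6 = 6 + U)
w(V, J) = 98 + J*V (w(V, J) = J*V + 98 = 98 + J*V)
w(Y(-11, 3), (4 - 2)*0) - 24799 = (98 + ((4 - 2)*0)*(6 + 3)) - 24799 = (98 + (2*0)*9) - 24799 = (98 + 0*9) - 24799 = (98 + 0) - 24799 = 98 - 24799 = -24701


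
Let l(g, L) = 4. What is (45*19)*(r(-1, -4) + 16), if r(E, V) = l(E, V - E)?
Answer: 17100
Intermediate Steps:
r(E, V) = 4
(45*19)*(r(-1, -4) + 16) = (45*19)*(4 + 16) = 855*20 = 17100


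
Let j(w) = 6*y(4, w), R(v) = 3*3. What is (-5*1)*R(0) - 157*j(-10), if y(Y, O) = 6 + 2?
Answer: -7581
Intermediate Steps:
y(Y, O) = 8
R(v) = 9
j(w) = 48 (j(w) = 6*8 = 48)
(-5*1)*R(0) - 157*j(-10) = -5*1*9 - 157*48 = -5*9 - 7536 = -45 - 7536 = -7581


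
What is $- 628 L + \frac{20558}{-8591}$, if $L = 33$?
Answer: $- \frac{178060442}{8591} \approx -20726.0$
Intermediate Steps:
$- 628 L + \frac{20558}{-8591} = \left(-628\right) 33 + \frac{20558}{-8591} = -20724 + 20558 \left(- \frac{1}{8591}\right) = -20724 - \frac{20558}{8591} = - \frac{178060442}{8591}$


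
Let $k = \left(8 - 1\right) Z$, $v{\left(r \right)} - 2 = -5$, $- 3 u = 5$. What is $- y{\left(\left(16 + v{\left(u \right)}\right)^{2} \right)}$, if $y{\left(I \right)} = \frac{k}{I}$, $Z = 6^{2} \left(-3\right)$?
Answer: $\frac{756}{169} \approx 4.4734$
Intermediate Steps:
$u = - \frac{5}{3}$ ($u = \left(- \frac{1}{3}\right) 5 = - \frac{5}{3} \approx -1.6667$)
$Z = -108$ ($Z = 36 \left(-3\right) = -108$)
$v{\left(r \right)} = -3$ ($v{\left(r \right)} = 2 - 5 = -3$)
$k = -756$ ($k = \left(8 - 1\right) \left(-108\right) = 7 \left(-108\right) = -756$)
$y{\left(I \right)} = - \frac{756}{I}$
$- y{\left(\left(16 + v{\left(u \right)}\right)^{2} \right)} = - \frac{-756}{\left(16 - 3\right)^{2}} = - \frac{-756}{13^{2}} = - \frac{-756}{169} = \left(-1\right) \left(- \frac{756}{169}\right) = \frac{756}{169}$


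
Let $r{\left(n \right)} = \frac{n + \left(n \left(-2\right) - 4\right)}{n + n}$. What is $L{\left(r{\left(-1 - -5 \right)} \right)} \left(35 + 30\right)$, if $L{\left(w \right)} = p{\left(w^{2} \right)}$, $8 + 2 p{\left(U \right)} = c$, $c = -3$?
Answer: $- \frac{715}{2} \approx -357.5$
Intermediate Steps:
$p{\left(U \right)} = - \frac{11}{2}$ ($p{\left(U \right)} = -4 + \frac{1}{2} \left(-3\right) = -4 - \frac{3}{2} = - \frac{11}{2}$)
$r{\left(n \right)} = \frac{-4 - n}{2 n}$ ($r{\left(n \right)} = \frac{n - \left(4 + 2 n\right)}{2 n} = \left(n - \left(4 + 2 n\right)\right) \frac{1}{2 n} = \left(-4 - n\right) \frac{1}{2 n} = \frac{-4 - n}{2 n}$)
$L{\left(w \right)} = - \frac{11}{2}$
$L{\left(r{\left(-1 - -5 \right)} \right)} \left(35 + 30\right) = - \frac{11 \left(35 + 30\right)}{2} = \left(- \frac{11}{2}\right) 65 = - \frac{715}{2}$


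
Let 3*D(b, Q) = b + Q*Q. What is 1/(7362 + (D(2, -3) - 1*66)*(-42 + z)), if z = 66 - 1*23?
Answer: 3/21899 ≈ 0.00013699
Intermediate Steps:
D(b, Q) = b/3 + Q**2/3 (D(b, Q) = (b + Q*Q)/3 = (b + Q**2)/3 = b/3 + Q**2/3)
z = 43 (z = 66 - 23 = 43)
1/(7362 + (D(2, -3) - 1*66)*(-42 + z)) = 1/(7362 + (((1/3)*2 + (1/3)*(-3)**2) - 1*66)*(-42 + 43)) = 1/(7362 + ((2/3 + (1/3)*9) - 66)*1) = 1/(7362 + ((2/3 + 3) - 66)*1) = 1/(7362 + (11/3 - 66)*1) = 1/(7362 - 187/3*1) = 1/(7362 - 187/3) = 1/(21899/3) = 3/21899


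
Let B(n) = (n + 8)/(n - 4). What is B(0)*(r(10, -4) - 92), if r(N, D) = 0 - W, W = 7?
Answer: 198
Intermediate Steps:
B(n) = (8 + n)/(-4 + n)
r(N, D) = -7 (r(N, D) = 0 - 1*7 = 0 - 7 = -7)
B(0)*(r(10, -4) - 92) = ((8 + 0)/(-4 + 0))*(-7 - 92) = (8/(-4))*(-99) = -¼*8*(-99) = -2*(-99) = 198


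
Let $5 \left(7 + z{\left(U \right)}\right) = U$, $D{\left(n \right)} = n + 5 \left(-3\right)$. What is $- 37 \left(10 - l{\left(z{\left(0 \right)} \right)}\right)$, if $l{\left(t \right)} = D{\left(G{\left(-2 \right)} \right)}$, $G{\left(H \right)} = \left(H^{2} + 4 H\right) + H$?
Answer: $-1147$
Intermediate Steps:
$G{\left(H \right)} = H^{2} + 5 H$
$D{\left(n \right)} = -15 + n$ ($D{\left(n \right)} = n - 15 = -15 + n$)
$z{\left(U \right)} = -7 + \frac{U}{5}$
$l{\left(t \right)} = -21$ ($l{\left(t \right)} = -15 - 2 \left(5 - 2\right) = -15 - 6 = -21$)
$- 37 \left(10 - l{\left(z{\left(0 \right)} \right)}\right) = - 37 \left(10 - -21\right) = - 37 \left(10 + 21\right) = \left(-37\right) 31 = -1147$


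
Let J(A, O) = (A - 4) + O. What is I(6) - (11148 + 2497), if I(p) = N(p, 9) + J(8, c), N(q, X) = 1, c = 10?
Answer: -13630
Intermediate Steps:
J(A, O) = -4 + A + O (J(A, O) = (-4 + A) + O = -4 + A + O)
I(p) = 15 (I(p) = 1 + (-4 + 8 + 10) = 1 + 14 = 15)
I(6) - (11148 + 2497) = 15 - (11148 + 2497) = 15 - 1*13645 = 15 - 13645 = -13630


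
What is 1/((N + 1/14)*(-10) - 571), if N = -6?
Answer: -7/3582 ≈ -0.0019542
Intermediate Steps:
1/((N + 1/14)*(-10) - 571) = 1/((-6 + 1/14)*(-10) - 571) = 1/(-83/14*(-10) - 571) = 1/(415/7 - 571) = 1/(-3582/7) = -7/3582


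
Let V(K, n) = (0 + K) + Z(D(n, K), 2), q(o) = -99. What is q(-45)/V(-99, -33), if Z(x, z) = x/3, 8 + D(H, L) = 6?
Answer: 297/299 ≈ 0.99331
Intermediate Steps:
D(H, L) = -2 (D(H, L) = -8 + 6 = -2)
Z(x, z) = x/3 (Z(x, z) = x*(1/3) = x/3)
V(K, n) = -2/3 + K (V(K, n) = (0 + K) + (1/3)*(-2) = K - 2/3 = -2/3 + K)
q(-45)/V(-99, -33) = -99/(-2/3 - 99) = -99/(-299/3) = -99*(-3/299) = 297/299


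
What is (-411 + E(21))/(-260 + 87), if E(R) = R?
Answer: 390/173 ≈ 2.2543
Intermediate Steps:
(-411 + E(21))/(-260 + 87) = (-411 + 21)/(-260 + 87) = -390/(-173) = -390*(-1/173) = 390/173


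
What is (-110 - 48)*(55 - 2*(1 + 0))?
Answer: -8374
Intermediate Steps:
(-110 - 48)*(55 - 2*(1 + 0)) = -158*(55 - 2) = -158*53 = -8374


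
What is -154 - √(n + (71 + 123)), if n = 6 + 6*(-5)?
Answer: -154 - √170 ≈ -167.04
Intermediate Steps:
n = -24 (n = 6 - 30 = -24)
-154 - √(n + (71 + 123)) = -154 - √(-24 + (71 + 123)) = -154 - √(-24 + 194) = -154 - √170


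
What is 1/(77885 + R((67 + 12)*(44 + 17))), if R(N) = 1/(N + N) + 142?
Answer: 9638/752024227 ≈ 1.2816e-5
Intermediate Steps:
R(N) = 142 + 1/(2*N) (R(N) = 1/(2*N) + 142 = 142 + 1/(2*N))
1/(77885 + R((67 + 12)*(44 + 17))) = 1/(77885 + (142 + 1/(2*(((67 + 12)*(44 + 17)))))) = 1/(77885 + (142 + 1/(2*((79*61))))) = 1/(77885 + (142 + (½)/4819)) = 1/(77885 + (142 + (½)*(1/4819))) = 1/(77885 + (142 + 1/9638)) = 1/(77885 + 1368597/9638) = 1/(752024227/9638) = 9638/752024227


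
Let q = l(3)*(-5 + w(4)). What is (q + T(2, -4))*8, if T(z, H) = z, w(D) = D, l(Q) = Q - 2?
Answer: 8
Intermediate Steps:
l(Q) = -2 + Q
q = -1 (q = (-2 + 3)*(-5 + 4) = 1*(-1) = -1)
(q + T(2, -4))*8 = (-1 + 2)*8 = 1*8 = 8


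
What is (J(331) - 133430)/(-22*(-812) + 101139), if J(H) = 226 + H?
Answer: -132873/119003 ≈ -1.1166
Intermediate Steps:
(J(331) - 133430)/(-22*(-812) + 101139) = ((226 + 331) - 133430)/(-22*(-812) + 101139) = (557 - 133430)/(17864 + 101139) = -132873/119003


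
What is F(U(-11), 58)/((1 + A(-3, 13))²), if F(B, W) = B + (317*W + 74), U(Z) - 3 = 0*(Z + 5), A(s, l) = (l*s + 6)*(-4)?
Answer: 18463/17689 ≈ 1.0438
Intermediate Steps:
A(s, l) = -24 - 4*l*s (A(s, l) = (6 + l*s)*(-4) = -24 - 4*l*s)
U(Z) = 3 (U(Z) = 3 + 0*(Z + 5) = 3 + 0*(5 + Z) = 3 + 0 = 3)
F(B, W) = 74 + B + 317*W (F(B, W) = B + (74 + 317*W) = 74 + B + 317*W)
F(U(-11), 58)/((1 + A(-3, 13))²) = (74 + 3 + 317*58)/((1 + (-24 - 4*13*(-3)))²) = (74 + 3 + 18386)/((1 + (-24 + 156))²) = 18463/((1 + 132)²) = 18463/(133²) = 18463/17689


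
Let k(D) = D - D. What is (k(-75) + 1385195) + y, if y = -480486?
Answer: 904709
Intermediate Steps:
k(D) = 0
(k(-75) + 1385195) + y = (0 + 1385195) - 480486 = 1385195 - 480486 = 904709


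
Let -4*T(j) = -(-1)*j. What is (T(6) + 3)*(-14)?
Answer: -21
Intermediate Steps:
T(j) = -j/4 (T(j) = -(-1)*(-j)/4 = -j/4)
(T(6) + 3)*(-14) = (-1/4*6 + 3)*(-14) = (-3/2 + 3)*(-14) = (3/2)*(-14) = -21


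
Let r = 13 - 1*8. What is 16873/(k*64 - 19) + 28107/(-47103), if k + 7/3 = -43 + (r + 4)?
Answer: -860661096/110425133 ≈ -7.7941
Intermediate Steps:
r = 5 (r = 13 - 8 = 5)
k = -109/3 (k = -7/3 + (-43 + (5 + 4)) = -7/3 + (-43 + 9) = -7/3 - 34 = -109/3 ≈ -36.333)
16873/(k*64 - 19) + 28107/(-47103) = 16873/(-109/3*64 - 19) + 28107/(-47103) = 16873/(-6976/3 - 19) + 28107*(-1/47103) = 16873/(-7033/3) - 9369/15701 = 16873*(-3/7033) - 9369/15701 = -50619/7033 - 9369/15701 = -860661096/110425133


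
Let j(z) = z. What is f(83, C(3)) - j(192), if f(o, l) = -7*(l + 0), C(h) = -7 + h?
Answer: -164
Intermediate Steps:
f(o, l) = -7*l
f(83, C(3)) - j(192) = -7*(-7 + 3) - 1*192 = -7*(-4) - 192 = 28 - 192 = -164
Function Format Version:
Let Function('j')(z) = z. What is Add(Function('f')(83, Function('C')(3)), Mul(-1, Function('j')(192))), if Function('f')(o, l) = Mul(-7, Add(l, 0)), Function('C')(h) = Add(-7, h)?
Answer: -164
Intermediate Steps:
Function('f')(o, l) = Mul(-7, l)
Add(Function('f')(83, Function('C')(3)), Mul(-1, Function('j')(192))) = Add(Mul(-7, Add(-7, 3)), Mul(-1, 192)) = Add(Mul(-7, -4), -192) = Add(28, -192) = -164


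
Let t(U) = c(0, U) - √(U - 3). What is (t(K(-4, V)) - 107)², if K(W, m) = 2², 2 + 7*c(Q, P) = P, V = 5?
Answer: 568516/49 ≈ 11602.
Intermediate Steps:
c(Q, P) = -2/7 + P/7
K(W, m) = 4
t(U) = -2/7 - √(-3 + U) + U/7 (t(U) = (-2/7 + U/7) - √(U - 3) = (-2/7 + U/7) - √(-3 + U) = -2/7 - √(-3 + U) + U/7)
(t(K(-4, V)) - 107)² = ((-2/7 - √(-3 + 4) + (⅐)*4) - 107)² = ((-2/7 - √1 + 4/7) - 107)² = ((-2/7 - 1*1 + 4/7) - 107)² = ((-2/7 - 1 + 4/7) - 107)² = (-5/7 - 107)² = (-754/7)² = 568516/49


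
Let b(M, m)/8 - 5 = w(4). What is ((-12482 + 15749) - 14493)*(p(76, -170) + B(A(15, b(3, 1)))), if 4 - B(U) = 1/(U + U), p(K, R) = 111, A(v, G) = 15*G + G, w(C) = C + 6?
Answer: -826231729/640 ≈ -1.2910e+6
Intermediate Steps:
w(C) = 6 + C
b(M, m) = 120 (b(M, m) = 40 + 8*(6 + 4) = 40 + 8*10 = 40 + 80 = 120)
A(v, G) = 16*G
B(U) = 4 - 1/(2*U) (B(U) = 4 - 1/(U + U) = 4 - 1/(2*U))
((-12482 + 15749) - 14493)*(p(76, -170) + B(A(15, b(3, 1)))) = ((-12482 + 15749) - 14493)*(111 + (4 - 1/(2*(16*120)))) = (3267 - 14493)*(111 + (4 - 1/2/1920)) = -11226*(111 + (4 - 1/2*1/1920)) = -11226*(111 + (4 - 1/3840)) = -11226*(111 + 15359/3840) = -11226*441599/3840 = -826231729/640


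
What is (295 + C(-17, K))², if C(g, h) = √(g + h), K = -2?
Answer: (295 + I*√19)² ≈ 87006.0 + 2571.8*I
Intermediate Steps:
(295 + C(-17, K))² = (295 + √(-17 - 2))² = (295 + √(-19))² = (295 + I*√19)²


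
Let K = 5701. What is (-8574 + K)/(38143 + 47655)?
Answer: -2873/85798 ≈ -0.033486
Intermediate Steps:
(-8574 + K)/(38143 + 47655) = (-8574 + 5701)/(38143 + 47655) = -2873/85798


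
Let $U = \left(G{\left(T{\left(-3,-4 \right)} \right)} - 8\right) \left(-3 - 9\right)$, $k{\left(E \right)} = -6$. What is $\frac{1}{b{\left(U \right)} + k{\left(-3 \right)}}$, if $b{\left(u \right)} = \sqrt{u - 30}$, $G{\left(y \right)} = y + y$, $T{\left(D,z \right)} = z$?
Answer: $\frac{1}{21} + \frac{\sqrt{2}}{14} \approx 0.14863$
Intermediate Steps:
$G{\left(y \right)} = 2 y$
$U = 192$ ($U = \left(2 \left(-4\right) - 8\right) \left(-3 - 9\right) = \left(-8 - 8\right) \left(-12\right) = \left(-16\right) \left(-12\right) = 192$)
$b{\left(u \right)} = \sqrt{-30 + u}$
$\frac{1}{b{\left(U \right)} + k{\left(-3 \right)}} = \frac{1}{\sqrt{-30 + 192} - 6} = \frac{1}{\sqrt{162} - 6} = \frac{1}{9 \sqrt{2} - 6} = \frac{1}{-6 + 9 \sqrt{2}}$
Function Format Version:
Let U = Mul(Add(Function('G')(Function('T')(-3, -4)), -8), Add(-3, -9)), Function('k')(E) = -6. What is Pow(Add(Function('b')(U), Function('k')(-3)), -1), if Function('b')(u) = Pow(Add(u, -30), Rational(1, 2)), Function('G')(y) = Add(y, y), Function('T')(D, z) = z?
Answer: Add(Rational(1, 21), Mul(Rational(1, 14), Pow(2, Rational(1, 2)))) ≈ 0.14863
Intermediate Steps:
Function('G')(y) = Mul(2, y)
U = 192 (U = Mul(Add(Mul(2, -4), -8), Add(-3, -9)) = Mul(Add(-8, -8), -12) = Mul(-16, -12) = 192)
Function('b')(u) = Pow(Add(-30, u), Rational(1, 2))
Pow(Add(Function('b')(U), Function('k')(-3)), -1) = Pow(Add(Pow(Add(-30, 192), Rational(1, 2)), -6), -1) = Pow(Add(Pow(162, Rational(1, 2)), -6), -1) = Pow(Add(Mul(9, Pow(2, Rational(1, 2))), -6), -1) = Pow(Add(-6, Mul(9, Pow(2, Rational(1, 2)))), -1)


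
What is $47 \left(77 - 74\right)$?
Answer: $141$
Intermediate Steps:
$47 \left(77 - 74\right) = 47 \cdot 3 = 141$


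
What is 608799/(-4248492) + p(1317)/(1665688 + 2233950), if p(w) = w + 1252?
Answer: -393863556469/2761263474316 ≈ -0.14264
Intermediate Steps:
p(w) = 1252 + w
608799/(-4248492) + p(1317)/(1665688 + 2233950) = 608799/(-4248492) + (1252 + 1317)/(1665688 + 2233950) = 608799*(-1/4248492) + 2569/3899638 = -202933/1416164 + 2569*(1/3899638) = -202933/1416164 + 2569/3899638 = -393863556469/2761263474316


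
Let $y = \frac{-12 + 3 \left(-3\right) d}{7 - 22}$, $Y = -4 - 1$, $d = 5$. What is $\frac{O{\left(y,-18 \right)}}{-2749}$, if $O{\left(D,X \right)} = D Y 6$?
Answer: $\frac{114}{2749} \approx 0.04147$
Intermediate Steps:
$Y = -5$ ($Y = -4 - 1 = -5$)
$y = \frac{19}{5}$ ($y = \frac{-12 + 3 \left(-3\right) 5}{7 - 22} = \frac{-12 - 45}{-15} = \left(-12 - 45\right) \left(- \frac{1}{15}\right) = \left(-57\right) \left(- \frac{1}{15}\right) = \frac{19}{5} \approx 3.8$)
$O{\left(D,X \right)} = - 30 D$ ($O{\left(D,X \right)} = D \left(-5\right) 6 = - 5 D 6 = - 30 D$)
$\frac{O{\left(y,-18 \right)}}{-2749} = \frac{\left(-30\right) \frac{19}{5}}{-2749} = \left(-114\right) \left(- \frac{1}{2749}\right) = \frac{114}{2749}$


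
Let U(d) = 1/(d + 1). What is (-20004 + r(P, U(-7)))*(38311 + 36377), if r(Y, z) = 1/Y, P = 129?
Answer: -64244501440/43 ≈ -1.4941e+9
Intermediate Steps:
U(d) = 1/(1 + d)
(-20004 + r(P, U(-7)))*(38311 + 36377) = (-20004 + 1/129)*(38311 + 36377) = (-20004 + 1/129)*74688 = -2580515/129*74688 = -64244501440/43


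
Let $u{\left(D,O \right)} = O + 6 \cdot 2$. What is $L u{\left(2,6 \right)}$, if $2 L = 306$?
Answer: $2754$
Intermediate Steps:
$L = 153$ ($L = \frac{1}{2} \cdot 306 = 153$)
$u{\left(D,O \right)} = 12 + O$ ($u{\left(D,O \right)} = O + 12 = 12 + O$)
$L u{\left(2,6 \right)} = 153 \left(12 + 6\right) = 153 \cdot 18 = 2754$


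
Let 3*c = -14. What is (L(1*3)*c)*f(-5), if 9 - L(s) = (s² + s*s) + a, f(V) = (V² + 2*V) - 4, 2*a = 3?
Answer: 539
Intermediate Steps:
a = 3/2 (a = (½)*3 = 3/2 ≈ 1.5000)
c = -14/3 (c = (⅓)*(-14) = -14/3 ≈ -4.6667)
f(V) = -4 + V² + 2*V
L(s) = 15/2 - 2*s² (L(s) = 9 - ((s² + s*s) + 3/2) = 9 - ((s² + s²) + 3/2) = 9 - (2*s² + 3/2) = 9 - (3/2 + 2*s²) = 9 + (-3/2 - 2*s²) = 15/2 - 2*s²)
(L(1*3)*c)*f(-5) = ((15/2 - 2*(1*3)²)*(-14/3))*(-4 + (-5)² + 2*(-5)) = ((15/2 - 2*3²)*(-14/3))*(-4 + 25 - 10) = ((15/2 - 2*9)*(-14/3))*11 = ((15/2 - 18)*(-14/3))*11 = -21/2*(-14/3)*11 = 49*11 = 539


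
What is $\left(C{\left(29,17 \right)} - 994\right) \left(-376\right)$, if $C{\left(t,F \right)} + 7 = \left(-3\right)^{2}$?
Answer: $372992$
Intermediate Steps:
$C{\left(t,F \right)} = 2$ ($C{\left(t,F \right)} = -7 + \left(-3\right)^{2} = -7 + 9 = 2$)
$\left(C{\left(29,17 \right)} - 994\right) \left(-376\right) = \left(2 - 994\right) \left(-376\right) = \left(-992\right) \left(-376\right) = 372992$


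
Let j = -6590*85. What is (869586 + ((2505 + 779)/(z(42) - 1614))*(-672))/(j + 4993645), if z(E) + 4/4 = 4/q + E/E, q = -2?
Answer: 87966114/447782995 ≈ 0.19645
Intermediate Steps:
z(E) = -2 (z(E) = -1 + (4/(-2) + E/E) = -1 + (4*(-1/2) + 1) = -1 + (-2 + 1) = -1 - 1 = -2)
j = -560150
(869586 + ((2505 + 779)/(z(42) - 1614))*(-672))/(j + 4993645) = (869586 + ((2505 + 779)/(-2 - 1614))*(-672))/(-560150 + 4993645) = (869586 + (3284/(-1616))*(-672))/4433495 = (869586 + (3284*(-1/1616))*(-672))*(1/4433495) = (869586 - 821/404*(-672))*(1/4433495) = (869586 + 137928/101)*(1/4433495) = (87966114/101)*(1/4433495) = 87966114/447782995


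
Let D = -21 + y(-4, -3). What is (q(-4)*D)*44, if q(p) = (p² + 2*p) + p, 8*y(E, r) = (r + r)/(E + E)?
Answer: -7359/2 ≈ -3679.5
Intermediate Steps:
y(E, r) = r/(8*E) (y(E, r) = ((r + r)/(E + E))/8 = ((2*r)/((2*E)))/8 = ((2*r)*(1/(2*E)))/8 = (r/E)/8 = r/(8*E))
q(p) = p² + 3*p
D = -669/32 (D = -21 + (⅛)*(-3)/(-4) = -21 + (⅛)*(-3)*(-¼) = -21 + 3/32 = -669/32 ≈ -20.906)
(q(-4)*D)*44 = (-4*(3 - 4)*(-669/32))*44 = (-4*(-1)*(-669/32))*44 = (4*(-669/32))*44 = -669/8*44 = -7359/2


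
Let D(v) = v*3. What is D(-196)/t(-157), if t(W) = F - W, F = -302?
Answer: 588/145 ≈ 4.0552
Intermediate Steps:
D(v) = 3*v
t(W) = -302 - W
D(-196)/t(-157) = (3*(-196))/(-302 - 1*(-157)) = -588/(-302 + 157) = -588/(-145) = -588*(-1/145) = 588/145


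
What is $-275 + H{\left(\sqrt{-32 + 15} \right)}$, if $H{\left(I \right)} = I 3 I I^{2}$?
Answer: $592$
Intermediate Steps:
$H{\left(I \right)} = 3 I^{4}$ ($H{\left(I \right)} = 3 I I^{3} = 3 I^{4}$)
$-275 + H{\left(\sqrt{-32 + 15} \right)} = -275 + 3 \left(\sqrt{-32 + 15}\right)^{4} = -275 + 3 \left(\sqrt{-17}\right)^{4} = -275 + 3 \left(i \sqrt{17}\right)^{4} = -275 + 3 \cdot 289 = -275 + 867 = 592$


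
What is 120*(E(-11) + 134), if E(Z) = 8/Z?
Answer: 175920/11 ≈ 15993.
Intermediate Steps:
120*(E(-11) + 134) = 120*(8/(-11) + 134) = 120*(8*(-1/11) + 134) = 120*(-8/11 + 134) = 120*(1466/11) = 175920/11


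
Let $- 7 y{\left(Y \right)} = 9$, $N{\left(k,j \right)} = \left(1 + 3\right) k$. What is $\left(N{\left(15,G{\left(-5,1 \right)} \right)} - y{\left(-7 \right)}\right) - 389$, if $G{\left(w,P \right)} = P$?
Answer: $- \frac{2294}{7} \approx -327.71$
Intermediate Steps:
$N{\left(k,j \right)} = 4 k$
$y{\left(Y \right)} = - \frac{9}{7}$ ($y{\left(Y \right)} = \left(- \frac{1}{7}\right) 9 = - \frac{9}{7}$)
$\left(N{\left(15,G{\left(-5,1 \right)} \right)} - y{\left(-7 \right)}\right) - 389 = \left(4 \cdot 15 - - \frac{9}{7}\right) - 389 = \left(60 + \frac{9}{7}\right) - 389 = \frac{429}{7} - 389 = - \frac{2294}{7}$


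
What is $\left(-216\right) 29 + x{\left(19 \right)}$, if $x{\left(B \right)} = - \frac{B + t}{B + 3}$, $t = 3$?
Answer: $-6265$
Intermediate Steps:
$x{\left(B \right)} = -1$ ($x{\left(B \right)} = - \frac{B + 3}{B + 3} = - \frac{3 + B}{3 + B} = \left(-1\right) 1 = -1$)
$\left(-216\right) 29 + x{\left(19 \right)} = \left(-216\right) 29 - 1 = -6264 - 1 = -6265$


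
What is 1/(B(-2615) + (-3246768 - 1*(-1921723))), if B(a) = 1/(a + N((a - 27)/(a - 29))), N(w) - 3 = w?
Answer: -3451743/4573714804757 ≈ -7.5469e-7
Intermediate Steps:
N(w) = 3 + w
B(a) = 1/(3 + a + (-27 + a)/(-29 + a)) (B(a) = 1/(a + (3 + (a - 27)/(a - 29))) = 1/(a + (3 + (-27 + a)/(-29 + a))) = 1/(3 + a + (-27 + a)/(-29 + a)))
1/(B(-2615) + (-3246768 - 1*(-1921723))) = 1/((-29 - 2615)/(-114 + (-2615)² - 25*(-2615)) + (-3246768 - 1*(-1921723))) = 1/(-2644/(-114 + 6838225 + 65375) + (-3246768 + 1921723)) = 1/(-2644/6903486 - 1325045) = 1/((1/6903486)*(-2644) - 1325045) = 1/(-1322/3451743 - 1325045) = 1/(-4573714804757/3451743) = -3451743/4573714804757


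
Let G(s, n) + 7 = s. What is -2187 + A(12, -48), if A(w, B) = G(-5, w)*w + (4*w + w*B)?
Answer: -2859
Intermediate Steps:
G(s, n) = -7 + s
A(w, B) = -8*w + B*w (A(w, B) = (-7 - 5)*w + (4*w + w*B) = -12*w + (4*w + B*w) = -8*w + B*w)
-2187 + A(12, -48) = -2187 + 12*(-8 - 48) = -2187 + 12*(-56) = -2187 - 672 = -2859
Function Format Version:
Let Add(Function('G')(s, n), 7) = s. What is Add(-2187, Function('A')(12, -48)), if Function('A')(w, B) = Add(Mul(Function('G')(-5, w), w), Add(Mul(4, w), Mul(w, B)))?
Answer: -2859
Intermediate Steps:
Function('G')(s, n) = Add(-7, s)
Function('A')(w, B) = Add(Mul(-8, w), Mul(B, w)) (Function('A')(w, B) = Add(Mul(Add(-7, -5), w), Add(Mul(4, w), Mul(w, B))) = Add(Mul(-12, w), Add(Mul(4, w), Mul(B, w))) = Add(Mul(-8, w), Mul(B, w)))
Add(-2187, Function('A')(12, -48)) = Add(-2187, Mul(12, Add(-8, -48))) = Add(-2187, Mul(12, -56)) = Add(-2187, -672) = -2859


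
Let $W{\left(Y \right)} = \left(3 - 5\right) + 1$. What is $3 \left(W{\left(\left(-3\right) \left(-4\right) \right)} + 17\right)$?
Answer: $48$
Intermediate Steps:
$W{\left(Y \right)} = -1$ ($W{\left(Y \right)} = -2 + 1 = -1$)
$3 \left(W{\left(\left(-3\right) \left(-4\right) \right)} + 17\right) = 3 \left(-1 + 17\right) = 3 \cdot 16 = 48$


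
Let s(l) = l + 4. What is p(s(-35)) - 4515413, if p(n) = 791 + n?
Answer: -4514653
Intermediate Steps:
s(l) = 4 + l
p(s(-35)) - 4515413 = (791 + (4 - 35)) - 4515413 = (791 - 31) - 4515413 = 760 - 4515413 = -4514653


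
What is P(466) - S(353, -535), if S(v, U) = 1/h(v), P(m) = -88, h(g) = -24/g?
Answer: -1759/24 ≈ -73.292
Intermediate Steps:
S(v, U) = -v/24 (S(v, U) = 1/(-24/v) = -v/24)
P(466) - S(353, -535) = -88 - (-1)*353/24 = -88 - 1*(-353/24) = -88 + 353/24 = -1759/24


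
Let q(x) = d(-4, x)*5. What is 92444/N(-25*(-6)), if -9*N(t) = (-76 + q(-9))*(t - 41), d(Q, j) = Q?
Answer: 69333/872 ≈ 79.510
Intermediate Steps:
q(x) = -20 (q(x) = -4*5 = -20)
N(t) = -1312/3 + 32*t/3 (N(t) = -(-76 - 20)*(t - 41)/9 = -(-32)*(-41 + t)/3 = -(3936 - 96*t)/9 = -1312/3 + 32*t/3)
92444/N(-25*(-6)) = 92444/(-1312/3 + 32*(-25*(-6))/3) = 92444/(-1312/3 + (32/3)*150) = 92444/(-1312/3 + 1600) = 92444/(3488/3) = 92444*(3/3488) = 69333/872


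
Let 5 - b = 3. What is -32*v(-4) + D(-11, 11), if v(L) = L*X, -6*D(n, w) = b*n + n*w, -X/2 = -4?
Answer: 6287/6 ≈ 1047.8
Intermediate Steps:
b = 2 (b = 5 - 1*3 = 5 - 3 = 2)
X = 8 (X = -2*(-4) = 8)
D(n, w) = -n/3 - n*w/6 (D(n, w) = -(2*n + n*w)/6 = -n/3 - n*w/6)
v(L) = 8*L (v(L) = L*8 = 8*L)
-32*v(-4) + D(-11, 11) = -256*(-4) - ⅙*(-11)*(2 + 11) = -32*(-32) - ⅙*(-11)*13 = 1024 + 143/6 = 6287/6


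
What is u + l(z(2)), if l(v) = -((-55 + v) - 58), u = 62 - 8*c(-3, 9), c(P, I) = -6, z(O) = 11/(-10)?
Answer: 2241/10 ≈ 224.10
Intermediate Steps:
z(O) = -11/10 (z(O) = 11*(-⅒) = -11/10)
u = 110 (u = 62 - 8*(-6) = 62 + 48 = 110)
l(v) = 113 - v (l(v) = -(-113 + v) = 113 - v)
u + l(z(2)) = 110 + (113 - 1*(-11/10)) = 110 + (113 + 11/10) = 110 + 1141/10 = 2241/10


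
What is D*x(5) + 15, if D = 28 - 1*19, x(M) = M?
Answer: 60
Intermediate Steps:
D = 9 (D = 28 - 19 = 9)
D*x(5) + 15 = 9*5 + 15 = 45 + 15 = 60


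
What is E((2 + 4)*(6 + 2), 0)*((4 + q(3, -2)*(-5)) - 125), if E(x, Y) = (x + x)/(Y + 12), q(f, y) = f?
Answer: -1088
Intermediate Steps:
E(x, Y) = 2*x/(12 + Y) (E(x, Y) = (2*x)/(12 + Y) = 2*x/(12 + Y))
E((2 + 4)*(6 + 2), 0)*((4 + q(3, -2)*(-5)) - 125) = (2*((2 + 4)*(6 + 2))/(12 + 0))*((4 + 3*(-5)) - 125) = (2*(6*8)/12)*((4 - 15) - 125) = (2*48*(1/12))*(-11 - 125) = 8*(-136) = -1088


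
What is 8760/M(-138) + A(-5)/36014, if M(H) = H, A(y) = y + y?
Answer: -26290335/414161 ≈ -63.479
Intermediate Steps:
A(y) = 2*y
8760/M(-138) + A(-5)/36014 = 8760/(-138) + (2*(-5))/36014 = 8760*(-1/138) - 10*1/36014 = -1460/23 - 5/18007 = -26290335/414161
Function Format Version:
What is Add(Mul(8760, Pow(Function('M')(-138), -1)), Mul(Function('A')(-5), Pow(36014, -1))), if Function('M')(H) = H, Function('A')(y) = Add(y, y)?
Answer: Rational(-26290335, 414161) ≈ -63.479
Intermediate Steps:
Function('A')(y) = Mul(2, y)
Add(Mul(8760, Pow(Function('M')(-138), -1)), Mul(Function('A')(-5), Pow(36014, -1))) = Add(Mul(8760, Pow(-138, -1)), Mul(Mul(2, -5), Pow(36014, -1))) = Add(Mul(8760, Rational(-1, 138)), Mul(-10, Rational(1, 36014))) = Add(Rational(-1460, 23), Rational(-5, 18007)) = Rational(-26290335, 414161)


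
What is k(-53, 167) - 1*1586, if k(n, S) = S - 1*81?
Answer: -1500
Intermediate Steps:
k(n, S) = -81 + S (k(n, S) = S - 81 = -81 + S)
k(-53, 167) - 1*1586 = (-81 + 167) - 1*1586 = 86 - 1586 = -1500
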